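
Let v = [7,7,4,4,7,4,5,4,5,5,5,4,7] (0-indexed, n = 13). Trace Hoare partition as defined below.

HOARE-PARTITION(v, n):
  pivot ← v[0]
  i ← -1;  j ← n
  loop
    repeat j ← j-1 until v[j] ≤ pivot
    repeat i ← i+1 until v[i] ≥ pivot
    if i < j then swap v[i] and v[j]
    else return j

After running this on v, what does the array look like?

pivot = v[0] = 7; i = -1, j = 13
j→12 (v[12]=7≤7), i→0 (v[0]=7≥7); i<j, swap → [7,7,4,4,7,4,5,4,5,5,5,4,7]
j→11 (v[11]=4≤7), i→1 (v[1]=7≥7); i<j, swap → [7,4,4,4,7,4,5,4,5,5,5,7,7]
j→10 (v[10]=5≤7), i→4 (v[4]=7≥7); i<j, swap → [7,4,4,4,5,4,5,4,5,5,7,7,7]
j→9, i→10; i≥j, return j=9. v = [7,4,4,4,5,4,5,4,5,5,7,7,7]

[7,4,4,4,5,4,5,4,5,5,7,7,7]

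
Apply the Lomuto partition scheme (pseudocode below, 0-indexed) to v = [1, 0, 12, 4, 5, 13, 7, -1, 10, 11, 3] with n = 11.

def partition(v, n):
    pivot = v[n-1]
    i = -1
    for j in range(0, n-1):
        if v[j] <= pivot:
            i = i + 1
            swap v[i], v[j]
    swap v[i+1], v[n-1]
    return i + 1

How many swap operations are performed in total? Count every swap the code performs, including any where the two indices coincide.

4

pivot = v[10] = 3; i = -1
j=0: v[0]=1 ≤ 3 → i=0, swap v[0],v[0] (no change) → [1, 0, 12, 4, 5, 13, 7, -1, 10, 11, 3]
j=1: v[1]=0 ≤ 3 → i=1, swap v[1],v[1] (no change) → [1, 0, 12, 4, 5, 13, 7, -1, 10, 11, 3]
j=2: v[2]=12 > 3 → no swap
j=3: v[3]=4 > 3 → no swap
j=4: v[4]=5 > 3 → no swap
j=5: v[5]=13 > 3 → no swap
j=6: v[6]=7 > 3 → no swap
j=7: v[7]=-1 ≤ 3 → i=2, swap v[2],v[7] → [1, 0, -1, 4, 5, 13, 7, 12, 10, 11, 3]
j=8: v[8]=10 > 3 → no swap
j=9: v[9]=11 > 3 → no swap
final swap v[3],v[10] → [1, 0, -1, 3, 5, 13, 7, 12, 10, 11, 4]; return 3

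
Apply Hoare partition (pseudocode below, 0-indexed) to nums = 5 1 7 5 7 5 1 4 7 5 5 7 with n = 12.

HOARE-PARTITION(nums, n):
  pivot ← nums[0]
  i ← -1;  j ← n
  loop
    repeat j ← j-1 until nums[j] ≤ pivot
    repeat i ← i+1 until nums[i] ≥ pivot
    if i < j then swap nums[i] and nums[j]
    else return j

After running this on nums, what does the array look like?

5 1 5 4 1 5 7 5 7 7 5 7

pivot=5
j stops at 10 (5), i stops at 0 (5); swap ⇒ 5 1 7 5 7 5 1 4 7 5 5 7
j stops at 9 (5), i stops at 2 (7); swap ⇒ 5 1 5 5 7 5 1 4 7 7 5 7
j stops at 7 (4), i stops at 3 (5); swap ⇒ 5 1 5 4 7 5 1 5 7 7 5 7
j stops at 6 (1), i stops at 4 (7); swap ⇒ 5 1 5 4 1 5 7 5 7 7 5 7
j stops at 5, i stops at 5; i≥j ⇒ return 5. nums=5 1 5 4 1 5 7 5 7 7 5 7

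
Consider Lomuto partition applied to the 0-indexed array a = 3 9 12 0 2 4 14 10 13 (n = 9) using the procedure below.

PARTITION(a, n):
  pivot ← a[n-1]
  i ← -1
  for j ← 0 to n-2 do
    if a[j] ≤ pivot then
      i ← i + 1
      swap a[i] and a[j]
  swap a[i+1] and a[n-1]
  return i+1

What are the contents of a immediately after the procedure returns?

pivot = a[8] = 13; i = -1
j=0: a[0]=3 ≤ 13 → i=0, swap a[0],a[0] (no change) → 3 9 12 0 2 4 14 10 13
j=1: a[1]=9 ≤ 13 → i=1, swap a[1],a[1] (no change) → 3 9 12 0 2 4 14 10 13
j=2: a[2]=12 ≤ 13 → i=2, swap a[2],a[2] (no change) → 3 9 12 0 2 4 14 10 13
j=3: a[3]=0 ≤ 13 → i=3, swap a[3],a[3] (no change) → 3 9 12 0 2 4 14 10 13
j=4: a[4]=2 ≤ 13 → i=4, swap a[4],a[4] (no change) → 3 9 12 0 2 4 14 10 13
j=5: a[5]=4 ≤ 13 → i=5, swap a[5],a[5] (no change) → 3 9 12 0 2 4 14 10 13
j=6: a[6]=14 > 13 → no swap
j=7: a[7]=10 ≤ 13 → i=6, swap a[6],a[7] → 3 9 12 0 2 4 10 14 13
final swap a[7],a[8] → 3 9 12 0 2 4 10 13 14; return 7

3 9 12 0 2 4 10 13 14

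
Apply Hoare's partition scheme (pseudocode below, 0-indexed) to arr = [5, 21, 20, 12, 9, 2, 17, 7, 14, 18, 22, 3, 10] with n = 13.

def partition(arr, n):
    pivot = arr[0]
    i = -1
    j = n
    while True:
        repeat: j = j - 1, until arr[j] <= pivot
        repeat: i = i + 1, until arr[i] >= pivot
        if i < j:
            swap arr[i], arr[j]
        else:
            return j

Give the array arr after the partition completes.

[3, 2, 20, 12, 9, 21, 17, 7, 14, 18, 22, 5, 10]

pivot = arr[0] = 5; i = -1, j = 13
j→11 (arr[11]=3≤5), i→0 (arr[0]=5≥5); i<j, swap → [3, 21, 20, 12, 9, 2, 17, 7, 14, 18, 22, 5, 10]
j→5 (arr[5]=2≤5), i→1 (arr[1]=21≥5); i<j, swap → [3, 2, 20, 12, 9, 21, 17, 7, 14, 18, 22, 5, 10]
j→1, i→2; i≥j, return j=1. arr = [3, 2, 20, 12, 9, 21, 17, 7, 14, 18, 22, 5, 10]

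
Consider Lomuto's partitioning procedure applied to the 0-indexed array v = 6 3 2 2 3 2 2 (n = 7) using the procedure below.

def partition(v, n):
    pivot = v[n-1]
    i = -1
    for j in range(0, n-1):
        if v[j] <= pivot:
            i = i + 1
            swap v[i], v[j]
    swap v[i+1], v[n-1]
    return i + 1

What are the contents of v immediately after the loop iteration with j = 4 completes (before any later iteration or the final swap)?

pivot = v[6] = 2; i = -1
j=0: v[0]=6 > 2 → no swap
j=1: v[1]=3 > 2 → no swap
j=2: v[2]=2 ≤ 2 → i=0, swap v[0],v[2] → 2 3 6 2 3 2 2
j=3: v[3]=2 ≤ 2 → i=1, swap v[1],v[3] → 2 2 6 3 3 2 2
j=4: v[4]=3 > 2 → no swap
(after j=4) v = 2 2 6 3 3 2 2

2 2 6 3 3 2 2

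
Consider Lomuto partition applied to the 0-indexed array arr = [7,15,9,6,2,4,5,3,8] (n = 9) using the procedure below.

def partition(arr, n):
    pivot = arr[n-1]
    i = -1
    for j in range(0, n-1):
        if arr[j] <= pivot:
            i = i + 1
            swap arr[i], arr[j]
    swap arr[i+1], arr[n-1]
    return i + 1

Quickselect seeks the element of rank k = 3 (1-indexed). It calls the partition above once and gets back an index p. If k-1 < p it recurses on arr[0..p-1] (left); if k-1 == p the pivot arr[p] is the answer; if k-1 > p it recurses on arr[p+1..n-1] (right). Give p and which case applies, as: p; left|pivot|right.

6; left

pivot=8, i=-1
j=0: 7≤8, i=0, swap(0,0) ⇒ [7,15,9,6,2,4,5,3,8]
j=1: 15>8, skip
j=2: 9>8, skip
j=3: 6≤8, i=1, swap(1,3) ⇒ [7,6,9,15,2,4,5,3,8]
j=4: 2≤8, i=2, swap(2,4) ⇒ [7,6,2,15,9,4,5,3,8]
j=5: 4≤8, i=3, swap(3,5) ⇒ [7,6,2,4,9,15,5,3,8]
j=6: 5≤8, i=4, swap(4,6) ⇒ [7,6,2,4,5,15,9,3,8]
j=7: 3≤8, i=5, swap(5,7) ⇒ [7,6,2,4,5,3,9,15,8]
swap(6,8) ⇒ [7,6,2,4,5,3,8,15,9]; return 6
p = 6; k-1 = 2 < 6 ⇒ left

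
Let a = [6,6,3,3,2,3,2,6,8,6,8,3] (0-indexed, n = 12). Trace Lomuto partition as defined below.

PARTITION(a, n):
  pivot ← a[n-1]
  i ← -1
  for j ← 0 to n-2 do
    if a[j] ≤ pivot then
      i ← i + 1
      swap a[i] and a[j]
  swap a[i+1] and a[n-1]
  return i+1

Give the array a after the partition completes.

pivot = a[11] = 3; i = -1
j=0: a[0]=6 > 3 → no swap
j=1: a[1]=6 > 3 → no swap
j=2: a[2]=3 ≤ 3 → i=0, swap a[0],a[2] → [3,6,6,3,2,3,2,6,8,6,8,3]
j=3: a[3]=3 ≤ 3 → i=1, swap a[1],a[3] → [3,3,6,6,2,3,2,6,8,6,8,3]
j=4: a[4]=2 ≤ 3 → i=2, swap a[2],a[4] → [3,3,2,6,6,3,2,6,8,6,8,3]
j=5: a[5]=3 ≤ 3 → i=3, swap a[3],a[5] → [3,3,2,3,6,6,2,6,8,6,8,3]
j=6: a[6]=2 ≤ 3 → i=4, swap a[4],a[6] → [3,3,2,3,2,6,6,6,8,6,8,3]
j=7: a[7]=6 > 3 → no swap
j=8: a[8]=8 > 3 → no swap
j=9: a[9]=6 > 3 → no swap
j=10: a[10]=8 > 3 → no swap
final swap a[5],a[11] → [3,3,2,3,2,3,6,6,8,6,8,6]; return 5

[3,3,2,3,2,3,6,6,8,6,8,6]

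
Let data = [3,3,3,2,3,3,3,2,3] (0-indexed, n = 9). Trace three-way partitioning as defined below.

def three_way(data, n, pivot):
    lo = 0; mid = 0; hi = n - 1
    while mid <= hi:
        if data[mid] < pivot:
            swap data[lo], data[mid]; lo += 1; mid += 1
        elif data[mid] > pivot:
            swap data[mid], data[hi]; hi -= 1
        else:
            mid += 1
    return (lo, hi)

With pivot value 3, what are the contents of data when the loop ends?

[2,2,3,3,3,3,3,3,3]

pivot = 3; lo=0, mid=0, hi=8
data[mid]=3=3: mid=1
data[mid]=3=3: mid=2
data[mid]=3=3: mid=3
data[mid]=2<3: swap data[0],data[3]; lo=1,mid=4 → [2,3,3,3,3,3,3,2,3]
data[mid]=3=3: mid=5
data[mid]=3=3: mid=6
data[mid]=3=3: mid=7
data[mid]=2<3: swap data[1],data[7]; lo=2,mid=8 → [2,2,3,3,3,3,3,3,3]
data[mid]=3=3: mid=9
end: lo=2, hi=8; data = [2,2,3,3,3,3,3,3,3]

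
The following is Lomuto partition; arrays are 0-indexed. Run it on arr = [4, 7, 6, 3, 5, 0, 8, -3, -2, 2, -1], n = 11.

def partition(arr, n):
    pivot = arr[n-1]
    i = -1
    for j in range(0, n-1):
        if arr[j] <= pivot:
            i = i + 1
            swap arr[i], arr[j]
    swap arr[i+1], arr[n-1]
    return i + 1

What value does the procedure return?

pivot = arr[10] = -1; i = -1
j=0: arr[0]=4 > -1 → no swap
j=1: arr[1]=7 > -1 → no swap
j=2: arr[2]=6 > -1 → no swap
j=3: arr[3]=3 > -1 → no swap
j=4: arr[4]=5 > -1 → no swap
j=5: arr[5]=0 > -1 → no swap
j=6: arr[6]=8 > -1 → no swap
j=7: arr[7]=-3 ≤ -1 → i=0, swap arr[0],arr[7] → [-3, 7, 6, 3, 5, 0, 8, 4, -2, 2, -1]
j=8: arr[8]=-2 ≤ -1 → i=1, swap arr[1],arr[8] → [-3, -2, 6, 3, 5, 0, 8, 4, 7, 2, -1]
j=9: arr[9]=2 > -1 → no swap
final swap arr[2],arr[10] → [-3, -2, -1, 3, 5, 0, 8, 4, 7, 2, 6]; return 2

2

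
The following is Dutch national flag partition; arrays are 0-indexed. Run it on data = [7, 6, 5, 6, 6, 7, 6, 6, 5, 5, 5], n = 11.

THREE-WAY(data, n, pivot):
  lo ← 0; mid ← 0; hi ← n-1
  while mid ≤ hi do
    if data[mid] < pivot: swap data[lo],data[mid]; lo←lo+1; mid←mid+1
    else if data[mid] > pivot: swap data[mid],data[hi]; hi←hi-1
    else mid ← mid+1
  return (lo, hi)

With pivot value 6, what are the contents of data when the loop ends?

[5, 5, 5, 5, 6, 6, 6, 6, 6, 7, 7]

pivot = 6; lo=0, mid=0, hi=10
data[mid]=7>6: swap data[0],data[10]; hi=9 → [5, 6, 5, 6, 6, 7, 6, 6, 5, 5, 7]
data[mid]=5<6: swap data[0],data[0]; lo=1,mid=1 → [5, 6, 5, 6, 6, 7, 6, 6, 5, 5, 7]
data[mid]=6=6: mid=2
data[mid]=5<6: swap data[1],data[2]; lo=2,mid=3 → [5, 5, 6, 6, 6, 7, 6, 6, 5, 5, 7]
data[mid]=6=6: mid=4
data[mid]=6=6: mid=5
data[mid]=7>6: swap data[5],data[9]; hi=8 → [5, 5, 6, 6, 6, 5, 6, 6, 5, 7, 7]
data[mid]=5<6: swap data[2],data[5]; lo=3,mid=6 → [5, 5, 5, 6, 6, 6, 6, 6, 5, 7, 7]
data[mid]=6=6: mid=7
data[mid]=6=6: mid=8
data[mid]=5<6: swap data[3],data[8]; lo=4,mid=9 → [5, 5, 5, 5, 6, 6, 6, 6, 6, 7, 7]
end: lo=4, hi=8; data = [5, 5, 5, 5, 6, 6, 6, 6, 6, 7, 7]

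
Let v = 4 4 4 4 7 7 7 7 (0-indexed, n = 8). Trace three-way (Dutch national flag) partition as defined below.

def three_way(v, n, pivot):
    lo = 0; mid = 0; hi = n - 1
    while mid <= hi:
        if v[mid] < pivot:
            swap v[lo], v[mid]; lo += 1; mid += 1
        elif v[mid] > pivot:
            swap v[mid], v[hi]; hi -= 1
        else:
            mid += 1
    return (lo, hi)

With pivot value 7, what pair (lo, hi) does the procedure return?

(4, 7)

pivot = 7; lo=0, mid=0, hi=7
v[mid]=4<7: swap v[0],v[0]; lo=1,mid=1 → 4 4 4 4 7 7 7 7
v[mid]=4<7: swap v[1],v[1]; lo=2,mid=2 → 4 4 4 4 7 7 7 7
v[mid]=4<7: swap v[2],v[2]; lo=3,mid=3 → 4 4 4 4 7 7 7 7
v[mid]=4<7: swap v[3],v[3]; lo=4,mid=4 → 4 4 4 4 7 7 7 7
v[mid]=7=7: mid=5
v[mid]=7=7: mid=6
v[mid]=7=7: mid=7
v[mid]=7=7: mid=8
end: lo=4, hi=7; v = 4 4 4 4 7 7 7 7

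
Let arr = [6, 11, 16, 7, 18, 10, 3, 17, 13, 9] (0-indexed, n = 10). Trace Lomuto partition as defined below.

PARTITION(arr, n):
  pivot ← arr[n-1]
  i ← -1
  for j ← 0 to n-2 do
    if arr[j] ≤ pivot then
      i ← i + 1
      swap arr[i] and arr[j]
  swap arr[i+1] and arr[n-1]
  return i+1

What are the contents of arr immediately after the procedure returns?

[6, 7, 3, 9, 18, 10, 16, 17, 13, 11]

pivot = arr[9] = 9; i = -1
j=0: arr[0]=6 ≤ 9 → i=0, swap arr[0],arr[0] (no change) → [6, 11, 16, 7, 18, 10, 3, 17, 13, 9]
j=1: arr[1]=11 > 9 → no swap
j=2: arr[2]=16 > 9 → no swap
j=3: arr[3]=7 ≤ 9 → i=1, swap arr[1],arr[3] → [6, 7, 16, 11, 18, 10, 3, 17, 13, 9]
j=4: arr[4]=18 > 9 → no swap
j=5: arr[5]=10 > 9 → no swap
j=6: arr[6]=3 ≤ 9 → i=2, swap arr[2],arr[6] → [6, 7, 3, 11, 18, 10, 16, 17, 13, 9]
j=7: arr[7]=17 > 9 → no swap
j=8: arr[8]=13 > 9 → no swap
final swap arr[3],arr[9] → [6, 7, 3, 9, 18, 10, 16, 17, 13, 11]; return 3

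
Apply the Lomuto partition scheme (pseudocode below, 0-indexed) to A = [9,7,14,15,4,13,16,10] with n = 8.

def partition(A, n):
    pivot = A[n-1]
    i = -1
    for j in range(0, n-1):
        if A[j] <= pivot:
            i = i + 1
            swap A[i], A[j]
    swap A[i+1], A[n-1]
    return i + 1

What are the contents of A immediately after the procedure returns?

[9,7,4,10,14,13,16,15]

pivot = A[7] = 10; i = -1
j=0: A[0]=9 ≤ 10 → i=0, swap A[0],A[0] (no change) → [9,7,14,15,4,13,16,10]
j=1: A[1]=7 ≤ 10 → i=1, swap A[1],A[1] (no change) → [9,7,14,15,4,13,16,10]
j=2: A[2]=14 > 10 → no swap
j=3: A[3]=15 > 10 → no swap
j=4: A[4]=4 ≤ 10 → i=2, swap A[2],A[4] → [9,7,4,15,14,13,16,10]
j=5: A[5]=13 > 10 → no swap
j=6: A[6]=16 > 10 → no swap
final swap A[3],A[7] → [9,7,4,10,14,13,16,15]; return 3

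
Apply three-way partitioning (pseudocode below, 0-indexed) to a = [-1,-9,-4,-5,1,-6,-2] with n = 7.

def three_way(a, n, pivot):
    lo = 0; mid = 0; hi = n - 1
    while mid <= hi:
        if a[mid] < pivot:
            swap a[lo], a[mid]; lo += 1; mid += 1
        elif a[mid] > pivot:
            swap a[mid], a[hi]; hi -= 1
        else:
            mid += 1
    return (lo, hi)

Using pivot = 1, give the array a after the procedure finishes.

pivot = 1; lo=0, mid=0, hi=6
a[mid]=-1<1: swap a[0],a[0]; lo=1,mid=1 → [-1,-9,-4,-5,1,-6,-2]
a[mid]=-9<1: swap a[1],a[1]; lo=2,mid=2 → [-1,-9,-4,-5,1,-6,-2]
a[mid]=-4<1: swap a[2],a[2]; lo=3,mid=3 → [-1,-9,-4,-5,1,-6,-2]
a[mid]=-5<1: swap a[3],a[3]; lo=4,mid=4 → [-1,-9,-4,-5,1,-6,-2]
a[mid]=1=1: mid=5
a[mid]=-6<1: swap a[4],a[5]; lo=5,mid=6 → [-1,-9,-4,-5,-6,1,-2]
a[mid]=-2<1: swap a[5],a[6]; lo=6,mid=7 → [-1,-9,-4,-5,-6,-2,1]
end: lo=6, hi=6; a = [-1,-9,-4,-5,-6,-2,1]

[-1,-9,-4,-5,-6,-2,1]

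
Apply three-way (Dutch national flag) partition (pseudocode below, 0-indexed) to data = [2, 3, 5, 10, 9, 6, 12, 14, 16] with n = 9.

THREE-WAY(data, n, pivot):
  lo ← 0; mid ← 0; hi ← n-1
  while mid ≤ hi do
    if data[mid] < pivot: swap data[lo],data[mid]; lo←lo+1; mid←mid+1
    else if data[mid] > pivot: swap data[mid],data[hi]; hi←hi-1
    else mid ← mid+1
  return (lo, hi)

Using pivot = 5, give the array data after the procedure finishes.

[2, 3, 5, 9, 6, 12, 14, 16, 10]

pivot = 5; lo=0, mid=0, hi=8
data[mid]=2<5: swap data[0],data[0]; lo=1,mid=1 → [2, 3, 5, 10, 9, 6, 12, 14, 16]
data[mid]=3<5: swap data[1],data[1]; lo=2,mid=2 → [2, 3, 5, 10, 9, 6, 12, 14, 16]
data[mid]=5=5: mid=3
data[mid]=10>5: swap data[3],data[8]; hi=7 → [2, 3, 5, 16, 9, 6, 12, 14, 10]
data[mid]=16>5: swap data[3],data[7]; hi=6 → [2, 3, 5, 14, 9, 6, 12, 16, 10]
data[mid]=14>5: swap data[3],data[6]; hi=5 → [2, 3, 5, 12, 9, 6, 14, 16, 10]
data[mid]=12>5: swap data[3],data[5]; hi=4 → [2, 3, 5, 6, 9, 12, 14, 16, 10]
data[mid]=6>5: swap data[3],data[4]; hi=3 → [2, 3, 5, 9, 6, 12, 14, 16, 10]
data[mid]=9>5: swap data[3],data[3]; hi=2 → [2, 3, 5, 9, 6, 12, 14, 16, 10]
end: lo=2, hi=2; data = [2, 3, 5, 9, 6, 12, 14, 16, 10]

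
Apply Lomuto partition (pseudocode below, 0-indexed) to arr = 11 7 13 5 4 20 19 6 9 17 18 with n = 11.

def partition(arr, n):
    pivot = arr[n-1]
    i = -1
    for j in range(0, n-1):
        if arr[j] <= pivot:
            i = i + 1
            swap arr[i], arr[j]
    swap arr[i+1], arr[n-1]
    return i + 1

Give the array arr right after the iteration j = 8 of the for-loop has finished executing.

pivot = arr[10] = 18; i = -1
j=0: arr[0]=11 ≤ 18 → i=0, swap arr[0],arr[0] (no change) → 11 7 13 5 4 20 19 6 9 17 18
j=1: arr[1]=7 ≤ 18 → i=1, swap arr[1],arr[1] (no change) → 11 7 13 5 4 20 19 6 9 17 18
j=2: arr[2]=13 ≤ 18 → i=2, swap arr[2],arr[2] (no change) → 11 7 13 5 4 20 19 6 9 17 18
j=3: arr[3]=5 ≤ 18 → i=3, swap arr[3],arr[3] (no change) → 11 7 13 5 4 20 19 6 9 17 18
j=4: arr[4]=4 ≤ 18 → i=4, swap arr[4],arr[4] (no change) → 11 7 13 5 4 20 19 6 9 17 18
j=5: arr[5]=20 > 18 → no swap
j=6: arr[6]=19 > 18 → no swap
j=7: arr[7]=6 ≤ 18 → i=5, swap arr[5],arr[7] → 11 7 13 5 4 6 19 20 9 17 18
j=8: arr[8]=9 ≤ 18 → i=6, swap arr[6],arr[8] → 11 7 13 5 4 6 9 20 19 17 18
(after j=8) arr = 11 7 13 5 4 6 9 20 19 17 18

11 7 13 5 4 6 9 20 19 17 18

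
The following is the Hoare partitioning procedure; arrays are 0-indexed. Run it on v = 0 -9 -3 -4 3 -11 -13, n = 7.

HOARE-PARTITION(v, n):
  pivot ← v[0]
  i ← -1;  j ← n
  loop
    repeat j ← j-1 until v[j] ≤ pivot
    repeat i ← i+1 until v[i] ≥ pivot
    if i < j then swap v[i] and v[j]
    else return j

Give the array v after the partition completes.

-13 -9 -3 -4 -11 3 0

pivot=0
j stops at 6 (-13), i stops at 0 (0); swap ⇒ -13 -9 -3 -4 3 -11 0
j stops at 5 (-11), i stops at 4 (3); swap ⇒ -13 -9 -3 -4 -11 3 0
j stops at 4, i stops at 5; i≥j ⇒ return 4. v=-13 -9 -3 -4 -11 3 0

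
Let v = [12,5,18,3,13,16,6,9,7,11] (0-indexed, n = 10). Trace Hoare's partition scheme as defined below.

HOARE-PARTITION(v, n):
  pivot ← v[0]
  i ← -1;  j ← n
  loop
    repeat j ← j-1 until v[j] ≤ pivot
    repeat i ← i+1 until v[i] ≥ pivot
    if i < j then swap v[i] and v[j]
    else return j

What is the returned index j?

pivot = v[0] = 12; i = -1, j = 10
j→9 (v[9]=11≤12), i→0 (v[0]=12≥12); i<j, swap → [11,5,18,3,13,16,6,9,7,12]
j→8 (v[8]=7≤12), i→2 (v[2]=18≥12); i<j, swap → [11,5,7,3,13,16,6,9,18,12]
j→7 (v[7]=9≤12), i→4 (v[4]=13≥12); i<j, swap → [11,5,7,3,9,16,6,13,18,12]
j→6 (v[6]=6≤12), i→5 (v[5]=16≥12); i<j, swap → [11,5,7,3,9,6,16,13,18,12]
j→5, i→6; i≥j, return j=5. v = [11,5,7,3,9,6,16,13,18,12]

5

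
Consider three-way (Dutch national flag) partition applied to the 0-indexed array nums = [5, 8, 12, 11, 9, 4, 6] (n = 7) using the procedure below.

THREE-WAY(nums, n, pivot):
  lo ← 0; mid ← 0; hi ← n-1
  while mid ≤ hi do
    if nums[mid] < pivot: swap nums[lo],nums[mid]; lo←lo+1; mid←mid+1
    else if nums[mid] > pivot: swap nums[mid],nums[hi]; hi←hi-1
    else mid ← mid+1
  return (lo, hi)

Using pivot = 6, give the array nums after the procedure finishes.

[5, 4, 6, 9, 11, 12, 8]

lo=0 mid=0 hi=6
5<6: swap(0,0), lo=1 mid=1 ⇒ [5, 8, 12, 11, 9, 4, 6]
8>6: swap(1,6), hi=5 ⇒ [5, 6, 12, 11, 9, 4, 8]
6=6: mid=2
12>6: swap(2,5), hi=4 ⇒ [5, 6, 4, 11, 9, 12, 8]
4<6: swap(1,2), lo=2 mid=3 ⇒ [5, 4, 6, 11, 9, 12, 8]
11>6: swap(3,4), hi=3 ⇒ [5, 4, 6, 9, 11, 12, 8]
9>6: swap(3,3), hi=2 ⇒ [5, 4, 6, 9, 11, 12, 8]
done. lo=2 hi=2; nums=[5, 4, 6, 9, 11, 12, 8]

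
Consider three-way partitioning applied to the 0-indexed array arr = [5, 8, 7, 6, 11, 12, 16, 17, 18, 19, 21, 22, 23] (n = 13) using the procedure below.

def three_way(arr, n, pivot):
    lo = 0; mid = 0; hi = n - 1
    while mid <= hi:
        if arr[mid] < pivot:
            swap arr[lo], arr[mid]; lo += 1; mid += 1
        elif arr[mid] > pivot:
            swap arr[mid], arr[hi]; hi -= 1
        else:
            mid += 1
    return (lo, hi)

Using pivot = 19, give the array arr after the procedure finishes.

[5, 8, 7, 6, 11, 12, 16, 17, 18, 19, 22, 23, 21]

pivot = 19; lo=0, mid=0, hi=12
arr[mid]=5<19: swap arr[0],arr[0]; lo=1,mid=1 → [5, 8, 7, 6, 11, 12, 16, 17, 18, 19, 21, 22, 23]
arr[mid]=8<19: swap arr[1],arr[1]; lo=2,mid=2 → [5, 8, 7, 6, 11, 12, 16, 17, 18, 19, 21, 22, 23]
arr[mid]=7<19: swap arr[2],arr[2]; lo=3,mid=3 → [5, 8, 7, 6, 11, 12, 16, 17, 18, 19, 21, 22, 23]
arr[mid]=6<19: swap arr[3],arr[3]; lo=4,mid=4 → [5, 8, 7, 6, 11, 12, 16, 17, 18, 19, 21, 22, 23]
arr[mid]=11<19: swap arr[4],arr[4]; lo=5,mid=5 → [5, 8, 7, 6, 11, 12, 16, 17, 18, 19, 21, 22, 23]
arr[mid]=12<19: swap arr[5],arr[5]; lo=6,mid=6 → [5, 8, 7, 6, 11, 12, 16, 17, 18, 19, 21, 22, 23]
arr[mid]=16<19: swap arr[6],arr[6]; lo=7,mid=7 → [5, 8, 7, 6, 11, 12, 16, 17, 18, 19, 21, 22, 23]
arr[mid]=17<19: swap arr[7],arr[7]; lo=8,mid=8 → [5, 8, 7, 6, 11, 12, 16, 17, 18, 19, 21, 22, 23]
arr[mid]=18<19: swap arr[8],arr[8]; lo=9,mid=9 → [5, 8, 7, 6, 11, 12, 16, 17, 18, 19, 21, 22, 23]
arr[mid]=19=19: mid=10
arr[mid]=21>19: swap arr[10],arr[12]; hi=11 → [5, 8, 7, 6, 11, 12, 16, 17, 18, 19, 23, 22, 21]
arr[mid]=23>19: swap arr[10],arr[11]; hi=10 → [5, 8, 7, 6, 11, 12, 16, 17, 18, 19, 22, 23, 21]
arr[mid]=22>19: swap arr[10],arr[10]; hi=9 → [5, 8, 7, 6, 11, 12, 16, 17, 18, 19, 22, 23, 21]
end: lo=9, hi=9; arr = [5, 8, 7, 6, 11, 12, 16, 17, 18, 19, 22, 23, 21]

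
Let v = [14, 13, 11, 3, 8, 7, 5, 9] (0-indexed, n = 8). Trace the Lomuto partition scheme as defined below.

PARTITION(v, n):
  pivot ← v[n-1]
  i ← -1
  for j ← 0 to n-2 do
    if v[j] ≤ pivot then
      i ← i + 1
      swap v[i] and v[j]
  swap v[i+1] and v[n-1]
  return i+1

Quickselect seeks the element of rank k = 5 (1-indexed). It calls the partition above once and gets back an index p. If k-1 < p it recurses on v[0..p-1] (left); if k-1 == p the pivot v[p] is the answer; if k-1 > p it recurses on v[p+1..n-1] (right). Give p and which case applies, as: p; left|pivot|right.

4; pivot

pivot=9, i=-1
j=0: 14>9, skip
j=1: 13>9, skip
j=2: 11>9, skip
j=3: 3≤9, i=0, swap(0,3) ⇒ [3, 13, 11, 14, 8, 7, 5, 9]
j=4: 8≤9, i=1, swap(1,4) ⇒ [3, 8, 11, 14, 13, 7, 5, 9]
j=5: 7≤9, i=2, swap(2,5) ⇒ [3, 8, 7, 14, 13, 11, 5, 9]
j=6: 5≤9, i=3, swap(3,6) ⇒ [3, 8, 7, 5, 13, 11, 14, 9]
swap(4,7) ⇒ [3, 8, 7, 5, 9, 11, 14, 13]; return 4
p = 4; k-1 = 4 == 4 ⇒ pivot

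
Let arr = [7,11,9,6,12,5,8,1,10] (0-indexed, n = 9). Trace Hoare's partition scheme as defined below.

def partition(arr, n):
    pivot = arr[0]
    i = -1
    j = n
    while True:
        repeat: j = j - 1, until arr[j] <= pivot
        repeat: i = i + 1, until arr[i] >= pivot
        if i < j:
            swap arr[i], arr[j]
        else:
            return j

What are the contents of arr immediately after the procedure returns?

[1,5,6,9,12,11,8,7,10]

pivot = arr[0] = 7; i = -1, j = 9
j→7 (arr[7]=1≤7), i→0 (arr[0]=7≥7); i<j, swap → [1,11,9,6,12,5,8,7,10]
j→5 (arr[5]=5≤7), i→1 (arr[1]=11≥7); i<j, swap → [1,5,9,6,12,11,8,7,10]
j→3 (arr[3]=6≤7), i→2 (arr[2]=9≥7); i<j, swap → [1,5,6,9,12,11,8,7,10]
j→2, i→3; i≥j, return j=2. arr = [1,5,6,9,12,11,8,7,10]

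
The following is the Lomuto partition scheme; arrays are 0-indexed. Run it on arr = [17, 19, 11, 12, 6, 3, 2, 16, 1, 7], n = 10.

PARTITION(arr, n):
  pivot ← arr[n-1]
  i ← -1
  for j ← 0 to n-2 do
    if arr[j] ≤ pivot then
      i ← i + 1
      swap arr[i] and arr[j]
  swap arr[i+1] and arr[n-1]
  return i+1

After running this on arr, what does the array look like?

pivot=7, i=-1
j=0: 17>7, skip
j=1: 19>7, skip
j=2: 11>7, skip
j=3: 12>7, skip
j=4: 6≤7, i=0, swap(0,4) ⇒ [6, 19, 11, 12, 17, 3, 2, 16, 1, 7]
j=5: 3≤7, i=1, swap(1,5) ⇒ [6, 3, 11, 12, 17, 19, 2, 16, 1, 7]
j=6: 2≤7, i=2, swap(2,6) ⇒ [6, 3, 2, 12, 17, 19, 11, 16, 1, 7]
j=7: 16>7, skip
j=8: 1≤7, i=3, swap(3,8) ⇒ [6, 3, 2, 1, 17, 19, 11, 16, 12, 7]
swap(4,9) ⇒ [6, 3, 2, 1, 7, 19, 11, 16, 12, 17]; return 4

[6, 3, 2, 1, 7, 19, 11, 16, 12, 17]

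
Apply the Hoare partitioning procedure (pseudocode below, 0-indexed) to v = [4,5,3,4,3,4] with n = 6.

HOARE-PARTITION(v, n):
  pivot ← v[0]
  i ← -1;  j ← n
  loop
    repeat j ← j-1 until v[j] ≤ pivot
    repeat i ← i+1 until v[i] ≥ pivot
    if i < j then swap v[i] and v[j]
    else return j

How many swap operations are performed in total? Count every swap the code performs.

2

pivot=4
j stops at 5 (4), i stops at 0 (4); swap ⇒ [4,5,3,4,3,4]
j stops at 4 (3), i stops at 1 (5); swap ⇒ [4,3,3,4,5,4]
j stops at 3, i stops at 3; i≥j ⇒ return 3. v=[4,3,3,4,5,4]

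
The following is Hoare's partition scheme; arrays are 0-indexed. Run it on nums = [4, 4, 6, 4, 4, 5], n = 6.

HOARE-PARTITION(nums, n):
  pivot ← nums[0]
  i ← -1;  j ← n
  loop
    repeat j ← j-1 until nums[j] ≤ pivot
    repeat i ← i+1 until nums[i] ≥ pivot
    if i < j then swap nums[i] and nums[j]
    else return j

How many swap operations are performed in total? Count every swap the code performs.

pivot = nums[0] = 4; i = -1, j = 6
j→4 (nums[4]=4≤4), i→0 (nums[0]=4≥4); i<j, swap → [4, 4, 6, 4, 4, 5]
j→3 (nums[3]=4≤4), i→1 (nums[1]=4≥4); i<j, swap → [4, 4, 6, 4, 4, 5]
j→1, i→2; i≥j, return j=1. nums = [4, 4, 6, 4, 4, 5]

2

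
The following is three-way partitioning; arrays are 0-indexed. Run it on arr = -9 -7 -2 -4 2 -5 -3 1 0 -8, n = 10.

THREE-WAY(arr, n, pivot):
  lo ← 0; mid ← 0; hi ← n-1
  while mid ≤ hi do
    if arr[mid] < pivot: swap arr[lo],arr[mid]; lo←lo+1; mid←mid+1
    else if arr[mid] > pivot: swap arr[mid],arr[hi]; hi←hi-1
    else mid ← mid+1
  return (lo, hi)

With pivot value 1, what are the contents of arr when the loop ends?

lo=0 mid=0 hi=9
-9<1: swap(0,0), lo=1 mid=1 ⇒ -9 -7 -2 -4 2 -5 -3 1 0 -8
-7<1: swap(1,1), lo=2 mid=2 ⇒ -9 -7 -2 -4 2 -5 -3 1 0 -8
-2<1: swap(2,2), lo=3 mid=3 ⇒ -9 -7 -2 -4 2 -5 -3 1 0 -8
-4<1: swap(3,3), lo=4 mid=4 ⇒ -9 -7 -2 -4 2 -5 -3 1 0 -8
2>1: swap(4,9), hi=8 ⇒ -9 -7 -2 -4 -8 -5 -3 1 0 2
-8<1: swap(4,4), lo=5 mid=5 ⇒ -9 -7 -2 -4 -8 -5 -3 1 0 2
-5<1: swap(5,5), lo=6 mid=6 ⇒ -9 -7 -2 -4 -8 -5 -3 1 0 2
-3<1: swap(6,6), lo=7 mid=7 ⇒ -9 -7 -2 -4 -8 -5 -3 1 0 2
1=1: mid=8
0<1: swap(7,8), lo=8 mid=9 ⇒ -9 -7 -2 -4 -8 -5 -3 0 1 2
done. lo=8 hi=8; arr=-9 -7 -2 -4 -8 -5 -3 0 1 2

-9 -7 -2 -4 -8 -5 -3 0 1 2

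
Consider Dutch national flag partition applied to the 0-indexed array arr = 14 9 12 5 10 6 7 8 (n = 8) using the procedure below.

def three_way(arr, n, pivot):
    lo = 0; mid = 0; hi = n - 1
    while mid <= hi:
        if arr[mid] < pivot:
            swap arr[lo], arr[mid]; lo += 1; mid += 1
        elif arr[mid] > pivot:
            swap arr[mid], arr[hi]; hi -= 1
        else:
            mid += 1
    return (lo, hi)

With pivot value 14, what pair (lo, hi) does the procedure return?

(7, 7)

pivot = 14; lo=0, mid=0, hi=7
arr[mid]=14=14: mid=1
arr[mid]=9<14: swap arr[0],arr[1]; lo=1,mid=2 → 9 14 12 5 10 6 7 8
arr[mid]=12<14: swap arr[1],arr[2]; lo=2,mid=3 → 9 12 14 5 10 6 7 8
arr[mid]=5<14: swap arr[2],arr[3]; lo=3,mid=4 → 9 12 5 14 10 6 7 8
arr[mid]=10<14: swap arr[3],arr[4]; lo=4,mid=5 → 9 12 5 10 14 6 7 8
arr[mid]=6<14: swap arr[4],arr[5]; lo=5,mid=6 → 9 12 5 10 6 14 7 8
arr[mid]=7<14: swap arr[5],arr[6]; lo=6,mid=7 → 9 12 5 10 6 7 14 8
arr[mid]=8<14: swap arr[6],arr[7]; lo=7,mid=8 → 9 12 5 10 6 7 8 14
end: lo=7, hi=7; arr = 9 12 5 10 6 7 8 14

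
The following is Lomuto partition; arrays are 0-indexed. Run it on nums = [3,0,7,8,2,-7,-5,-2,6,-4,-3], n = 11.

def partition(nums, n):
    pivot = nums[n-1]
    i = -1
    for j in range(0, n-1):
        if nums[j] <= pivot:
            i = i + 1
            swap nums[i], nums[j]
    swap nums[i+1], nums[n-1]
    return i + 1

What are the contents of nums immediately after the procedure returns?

[-7,-5,-4,-3,2,3,0,-2,6,7,8]

pivot=-3, i=-1
j=0: 3>-3, skip
j=1: 0>-3, skip
j=2: 7>-3, skip
j=3: 8>-3, skip
j=4: 2>-3, skip
j=5: -7≤-3, i=0, swap(0,5) ⇒ [-7,0,7,8,2,3,-5,-2,6,-4,-3]
j=6: -5≤-3, i=1, swap(1,6) ⇒ [-7,-5,7,8,2,3,0,-2,6,-4,-3]
j=7: -2>-3, skip
j=8: 6>-3, skip
j=9: -4≤-3, i=2, swap(2,9) ⇒ [-7,-5,-4,8,2,3,0,-2,6,7,-3]
swap(3,10) ⇒ [-7,-5,-4,-3,2,3,0,-2,6,7,8]; return 3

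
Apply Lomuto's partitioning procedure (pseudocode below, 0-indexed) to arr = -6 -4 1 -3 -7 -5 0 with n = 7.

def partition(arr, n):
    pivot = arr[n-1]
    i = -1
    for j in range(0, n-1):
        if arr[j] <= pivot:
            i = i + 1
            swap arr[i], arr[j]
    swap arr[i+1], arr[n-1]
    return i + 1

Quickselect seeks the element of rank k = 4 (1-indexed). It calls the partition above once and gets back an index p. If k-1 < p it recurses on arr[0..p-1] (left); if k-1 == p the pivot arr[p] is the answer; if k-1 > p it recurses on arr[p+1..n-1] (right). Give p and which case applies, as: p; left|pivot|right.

5; left

pivot=0, i=-1
j=0: -6≤0, i=0, swap(0,0) ⇒ -6 -4 1 -3 -7 -5 0
j=1: -4≤0, i=1, swap(1,1) ⇒ -6 -4 1 -3 -7 -5 0
j=2: 1>0, skip
j=3: -3≤0, i=2, swap(2,3) ⇒ -6 -4 -3 1 -7 -5 0
j=4: -7≤0, i=3, swap(3,4) ⇒ -6 -4 -3 -7 1 -5 0
j=5: -5≤0, i=4, swap(4,5) ⇒ -6 -4 -3 -7 -5 1 0
swap(5,6) ⇒ -6 -4 -3 -7 -5 0 1; return 5
p = 5; k-1 = 3 < 5 ⇒ left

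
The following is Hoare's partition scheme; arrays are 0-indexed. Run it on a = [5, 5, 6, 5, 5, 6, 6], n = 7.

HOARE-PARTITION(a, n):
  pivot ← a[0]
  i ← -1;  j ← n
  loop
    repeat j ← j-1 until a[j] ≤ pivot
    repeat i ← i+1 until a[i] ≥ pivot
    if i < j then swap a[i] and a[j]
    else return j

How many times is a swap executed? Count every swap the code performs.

2

pivot=5
j stops at 4 (5), i stops at 0 (5); swap ⇒ [5, 5, 6, 5, 5, 6, 6]
j stops at 3 (5), i stops at 1 (5); swap ⇒ [5, 5, 6, 5, 5, 6, 6]
j stops at 1, i stops at 2; i≥j ⇒ return 1. a=[5, 5, 6, 5, 5, 6, 6]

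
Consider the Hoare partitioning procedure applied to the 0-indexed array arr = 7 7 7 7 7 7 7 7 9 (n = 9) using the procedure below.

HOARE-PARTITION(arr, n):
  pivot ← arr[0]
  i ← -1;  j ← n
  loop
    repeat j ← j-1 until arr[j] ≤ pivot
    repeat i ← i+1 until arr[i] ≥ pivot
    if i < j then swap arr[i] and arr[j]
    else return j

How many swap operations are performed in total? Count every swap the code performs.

4

pivot=7
j stops at 7 (7), i stops at 0 (7); swap ⇒ 7 7 7 7 7 7 7 7 9
j stops at 6 (7), i stops at 1 (7); swap ⇒ 7 7 7 7 7 7 7 7 9
j stops at 5 (7), i stops at 2 (7); swap ⇒ 7 7 7 7 7 7 7 7 9
j stops at 4 (7), i stops at 3 (7); swap ⇒ 7 7 7 7 7 7 7 7 9
j stops at 3, i stops at 4; i≥j ⇒ return 3. arr=7 7 7 7 7 7 7 7 9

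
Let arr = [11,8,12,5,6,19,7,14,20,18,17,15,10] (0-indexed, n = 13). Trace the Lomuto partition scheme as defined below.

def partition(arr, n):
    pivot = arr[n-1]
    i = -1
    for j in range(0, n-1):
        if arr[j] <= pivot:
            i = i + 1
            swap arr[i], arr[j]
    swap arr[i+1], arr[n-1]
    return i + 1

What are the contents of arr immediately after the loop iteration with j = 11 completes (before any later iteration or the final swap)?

pivot=10, i=-1
j=0: 11>10, skip
j=1: 8≤10, i=0, swap(0,1) ⇒ [8,11,12,5,6,19,7,14,20,18,17,15,10]
j=2: 12>10, skip
j=3: 5≤10, i=1, swap(1,3) ⇒ [8,5,12,11,6,19,7,14,20,18,17,15,10]
j=4: 6≤10, i=2, swap(2,4) ⇒ [8,5,6,11,12,19,7,14,20,18,17,15,10]
j=5: 19>10, skip
j=6: 7≤10, i=3, swap(3,6) ⇒ [8,5,6,7,12,19,11,14,20,18,17,15,10]
j=7: 14>10, skip
j=8: 20>10, skip
j=9: 18>10, skip
j=10: 17>10, skip
j=11: 15>10, skip
(after j=11) arr = [8,5,6,7,12,19,11,14,20,18,17,15,10]

[8,5,6,7,12,19,11,14,20,18,17,15,10]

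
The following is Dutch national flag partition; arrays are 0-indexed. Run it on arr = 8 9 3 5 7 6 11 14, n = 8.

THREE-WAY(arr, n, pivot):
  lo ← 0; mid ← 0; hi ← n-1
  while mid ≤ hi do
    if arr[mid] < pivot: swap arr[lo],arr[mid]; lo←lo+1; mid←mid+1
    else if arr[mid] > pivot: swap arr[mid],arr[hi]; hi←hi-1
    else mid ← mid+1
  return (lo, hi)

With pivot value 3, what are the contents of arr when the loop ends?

pivot = 3; lo=0, mid=0, hi=7
arr[mid]=8>3: swap arr[0],arr[7]; hi=6 → 14 9 3 5 7 6 11 8
arr[mid]=14>3: swap arr[0],arr[6]; hi=5 → 11 9 3 5 7 6 14 8
arr[mid]=11>3: swap arr[0],arr[5]; hi=4 → 6 9 3 5 7 11 14 8
arr[mid]=6>3: swap arr[0],arr[4]; hi=3 → 7 9 3 5 6 11 14 8
arr[mid]=7>3: swap arr[0],arr[3]; hi=2 → 5 9 3 7 6 11 14 8
arr[mid]=5>3: swap arr[0],arr[2]; hi=1 → 3 9 5 7 6 11 14 8
arr[mid]=3=3: mid=1
arr[mid]=9>3: swap arr[1],arr[1]; hi=0 → 3 9 5 7 6 11 14 8
end: lo=0, hi=0; arr = 3 9 5 7 6 11 14 8

3 9 5 7 6 11 14 8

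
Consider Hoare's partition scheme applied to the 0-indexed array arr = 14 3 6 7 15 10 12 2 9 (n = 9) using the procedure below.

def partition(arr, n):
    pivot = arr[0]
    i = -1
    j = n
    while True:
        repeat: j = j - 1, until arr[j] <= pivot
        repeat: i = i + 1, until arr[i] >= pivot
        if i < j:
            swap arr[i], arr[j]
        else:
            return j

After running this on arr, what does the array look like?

9 3 6 7 2 10 12 15 14

pivot=14
j stops at 8 (9), i stops at 0 (14); swap ⇒ 9 3 6 7 15 10 12 2 14
j stops at 7 (2), i stops at 4 (15); swap ⇒ 9 3 6 7 2 10 12 15 14
j stops at 6, i stops at 7; i≥j ⇒ return 6. arr=9 3 6 7 2 10 12 15 14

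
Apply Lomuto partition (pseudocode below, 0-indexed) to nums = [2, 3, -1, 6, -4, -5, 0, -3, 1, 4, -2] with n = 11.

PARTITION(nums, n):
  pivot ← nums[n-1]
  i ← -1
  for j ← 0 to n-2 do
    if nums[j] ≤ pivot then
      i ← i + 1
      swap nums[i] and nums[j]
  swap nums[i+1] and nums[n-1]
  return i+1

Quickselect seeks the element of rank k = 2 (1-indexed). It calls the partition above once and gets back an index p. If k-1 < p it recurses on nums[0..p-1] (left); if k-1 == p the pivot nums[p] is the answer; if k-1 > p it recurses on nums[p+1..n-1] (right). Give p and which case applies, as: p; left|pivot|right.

pivot = nums[10] = -2; i = -1
j=0: nums[0]=2 > -2 → no swap
j=1: nums[1]=3 > -2 → no swap
j=2: nums[2]=-1 > -2 → no swap
j=3: nums[3]=6 > -2 → no swap
j=4: nums[4]=-4 ≤ -2 → i=0, swap nums[0],nums[4] → [-4, 3, -1, 6, 2, -5, 0, -3, 1, 4, -2]
j=5: nums[5]=-5 ≤ -2 → i=1, swap nums[1],nums[5] → [-4, -5, -1, 6, 2, 3, 0, -3, 1, 4, -2]
j=6: nums[6]=0 > -2 → no swap
j=7: nums[7]=-3 ≤ -2 → i=2, swap nums[2],nums[7] → [-4, -5, -3, 6, 2, 3, 0, -1, 1, 4, -2]
j=8: nums[8]=1 > -2 → no swap
j=9: nums[9]=4 > -2 → no swap
final swap nums[3],nums[10] → [-4, -5, -3, -2, 2, 3, 0, -1, 1, 4, 6]; return 3
p = 3; k-1 = 1 < 3 ⇒ left

3; left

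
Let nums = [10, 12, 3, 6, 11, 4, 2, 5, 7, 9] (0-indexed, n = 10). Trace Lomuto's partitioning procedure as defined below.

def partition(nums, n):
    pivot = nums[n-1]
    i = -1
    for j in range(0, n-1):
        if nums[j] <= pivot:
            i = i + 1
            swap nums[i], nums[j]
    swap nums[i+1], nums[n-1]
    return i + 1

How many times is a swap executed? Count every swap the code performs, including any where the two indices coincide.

pivot = nums[9] = 9; i = -1
j=0: nums[0]=10 > 9 → no swap
j=1: nums[1]=12 > 9 → no swap
j=2: nums[2]=3 ≤ 9 → i=0, swap nums[0],nums[2] → [3, 12, 10, 6, 11, 4, 2, 5, 7, 9]
j=3: nums[3]=6 ≤ 9 → i=1, swap nums[1],nums[3] → [3, 6, 10, 12, 11, 4, 2, 5, 7, 9]
j=4: nums[4]=11 > 9 → no swap
j=5: nums[5]=4 ≤ 9 → i=2, swap nums[2],nums[5] → [3, 6, 4, 12, 11, 10, 2, 5, 7, 9]
j=6: nums[6]=2 ≤ 9 → i=3, swap nums[3],nums[6] → [3, 6, 4, 2, 11, 10, 12, 5, 7, 9]
j=7: nums[7]=5 ≤ 9 → i=4, swap nums[4],nums[7] → [3, 6, 4, 2, 5, 10, 12, 11, 7, 9]
j=8: nums[8]=7 ≤ 9 → i=5, swap nums[5],nums[8] → [3, 6, 4, 2, 5, 7, 12, 11, 10, 9]
final swap nums[6],nums[9] → [3, 6, 4, 2, 5, 7, 9, 11, 10, 12]; return 6

7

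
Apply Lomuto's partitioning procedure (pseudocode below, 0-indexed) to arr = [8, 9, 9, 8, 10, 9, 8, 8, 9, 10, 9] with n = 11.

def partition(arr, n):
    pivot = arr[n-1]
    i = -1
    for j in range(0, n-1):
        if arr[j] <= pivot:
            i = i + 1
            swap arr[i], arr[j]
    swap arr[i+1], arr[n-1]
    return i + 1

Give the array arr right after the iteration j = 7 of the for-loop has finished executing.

[8, 9, 9, 8, 9, 8, 8, 10, 9, 10, 9]

pivot = arr[10] = 9; i = -1
j=0: arr[0]=8 ≤ 9 → i=0, swap arr[0],arr[0] (no change) → [8, 9, 9, 8, 10, 9, 8, 8, 9, 10, 9]
j=1: arr[1]=9 ≤ 9 → i=1, swap arr[1],arr[1] (no change) → [8, 9, 9, 8, 10, 9, 8, 8, 9, 10, 9]
j=2: arr[2]=9 ≤ 9 → i=2, swap arr[2],arr[2] (no change) → [8, 9, 9, 8, 10, 9, 8, 8, 9, 10, 9]
j=3: arr[3]=8 ≤ 9 → i=3, swap arr[3],arr[3] (no change) → [8, 9, 9, 8, 10, 9, 8, 8, 9, 10, 9]
j=4: arr[4]=10 > 9 → no swap
j=5: arr[5]=9 ≤ 9 → i=4, swap arr[4],arr[5] → [8, 9, 9, 8, 9, 10, 8, 8, 9, 10, 9]
j=6: arr[6]=8 ≤ 9 → i=5, swap arr[5],arr[6] → [8, 9, 9, 8, 9, 8, 10, 8, 9, 10, 9]
j=7: arr[7]=8 ≤ 9 → i=6, swap arr[6],arr[7] → [8, 9, 9, 8, 9, 8, 8, 10, 9, 10, 9]
(after j=7) arr = [8, 9, 9, 8, 9, 8, 8, 10, 9, 10, 9]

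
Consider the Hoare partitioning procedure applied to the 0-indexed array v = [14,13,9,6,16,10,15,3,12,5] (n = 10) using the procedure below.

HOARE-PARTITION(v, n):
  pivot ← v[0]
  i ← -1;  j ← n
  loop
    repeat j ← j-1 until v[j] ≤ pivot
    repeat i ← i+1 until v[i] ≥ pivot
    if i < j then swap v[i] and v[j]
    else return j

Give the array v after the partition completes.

pivot = v[0] = 14; i = -1, j = 10
j→9 (v[9]=5≤14), i→0 (v[0]=14≥14); i<j, swap → [5,13,9,6,16,10,15,3,12,14]
j→8 (v[8]=12≤14), i→4 (v[4]=16≥14); i<j, swap → [5,13,9,6,12,10,15,3,16,14]
j→7 (v[7]=3≤14), i→6 (v[6]=15≥14); i<j, swap → [5,13,9,6,12,10,3,15,16,14]
j→6, i→7; i≥j, return j=6. v = [5,13,9,6,12,10,3,15,16,14]

[5,13,9,6,12,10,3,15,16,14]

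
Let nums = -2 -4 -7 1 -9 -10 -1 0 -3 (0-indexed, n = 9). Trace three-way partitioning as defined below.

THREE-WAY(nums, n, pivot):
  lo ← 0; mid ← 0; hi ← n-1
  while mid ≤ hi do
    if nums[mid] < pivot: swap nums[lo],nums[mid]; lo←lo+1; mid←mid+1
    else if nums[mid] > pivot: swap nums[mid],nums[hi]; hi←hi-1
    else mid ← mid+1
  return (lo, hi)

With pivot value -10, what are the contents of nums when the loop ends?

pivot = -10; lo=0, mid=0, hi=8
nums[mid]=-2>-10: swap nums[0],nums[8]; hi=7 → -3 -4 -7 1 -9 -10 -1 0 -2
nums[mid]=-3>-10: swap nums[0],nums[7]; hi=6 → 0 -4 -7 1 -9 -10 -1 -3 -2
nums[mid]=0>-10: swap nums[0],nums[6]; hi=5 → -1 -4 -7 1 -9 -10 0 -3 -2
nums[mid]=-1>-10: swap nums[0],nums[5]; hi=4 → -10 -4 -7 1 -9 -1 0 -3 -2
nums[mid]=-10=-10: mid=1
nums[mid]=-4>-10: swap nums[1],nums[4]; hi=3 → -10 -9 -7 1 -4 -1 0 -3 -2
nums[mid]=-9>-10: swap nums[1],nums[3]; hi=2 → -10 1 -7 -9 -4 -1 0 -3 -2
nums[mid]=1>-10: swap nums[1],nums[2]; hi=1 → -10 -7 1 -9 -4 -1 0 -3 -2
nums[mid]=-7>-10: swap nums[1],nums[1]; hi=0 → -10 -7 1 -9 -4 -1 0 -3 -2
end: lo=0, hi=0; nums = -10 -7 1 -9 -4 -1 0 -3 -2

-10 -7 1 -9 -4 -1 0 -3 -2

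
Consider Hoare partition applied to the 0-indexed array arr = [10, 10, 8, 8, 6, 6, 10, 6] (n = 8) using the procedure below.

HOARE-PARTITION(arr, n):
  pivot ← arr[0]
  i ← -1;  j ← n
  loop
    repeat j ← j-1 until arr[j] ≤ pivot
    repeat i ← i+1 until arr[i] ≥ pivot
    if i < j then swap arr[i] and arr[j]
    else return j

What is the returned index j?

pivot=10
j stops at 7 (6), i stops at 0 (10); swap ⇒ [6, 10, 8, 8, 6, 6, 10, 10]
j stops at 6 (10), i stops at 1 (10); swap ⇒ [6, 10, 8, 8, 6, 6, 10, 10]
j stops at 5, i stops at 6; i≥j ⇒ return 5. arr=[6, 10, 8, 8, 6, 6, 10, 10]

5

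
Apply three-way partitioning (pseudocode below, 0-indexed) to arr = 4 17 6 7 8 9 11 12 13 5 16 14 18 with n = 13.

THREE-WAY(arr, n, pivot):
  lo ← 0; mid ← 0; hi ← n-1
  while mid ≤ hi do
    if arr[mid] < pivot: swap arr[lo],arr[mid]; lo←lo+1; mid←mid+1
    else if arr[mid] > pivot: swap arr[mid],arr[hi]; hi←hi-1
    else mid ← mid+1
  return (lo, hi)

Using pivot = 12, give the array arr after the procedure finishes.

4 5 6 7 8 9 11 12 13 16 14 18 17

pivot = 12; lo=0, mid=0, hi=12
arr[mid]=4<12: swap arr[0],arr[0]; lo=1,mid=1 → 4 17 6 7 8 9 11 12 13 5 16 14 18
arr[mid]=17>12: swap arr[1],arr[12]; hi=11 → 4 18 6 7 8 9 11 12 13 5 16 14 17
arr[mid]=18>12: swap arr[1],arr[11]; hi=10 → 4 14 6 7 8 9 11 12 13 5 16 18 17
arr[mid]=14>12: swap arr[1],arr[10]; hi=9 → 4 16 6 7 8 9 11 12 13 5 14 18 17
arr[mid]=16>12: swap arr[1],arr[9]; hi=8 → 4 5 6 7 8 9 11 12 13 16 14 18 17
arr[mid]=5<12: swap arr[1],arr[1]; lo=2,mid=2 → 4 5 6 7 8 9 11 12 13 16 14 18 17
arr[mid]=6<12: swap arr[2],arr[2]; lo=3,mid=3 → 4 5 6 7 8 9 11 12 13 16 14 18 17
arr[mid]=7<12: swap arr[3],arr[3]; lo=4,mid=4 → 4 5 6 7 8 9 11 12 13 16 14 18 17
arr[mid]=8<12: swap arr[4],arr[4]; lo=5,mid=5 → 4 5 6 7 8 9 11 12 13 16 14 18 17
arr[mid]=9<12: swap arr[5],arr[5]; lo=6,mid=6 → 4 5 6 7 8 9 11 12 13 16 14 18 17
arr[mid]=11<12: swap arr[6],arr[6]; lo=7,mid=7 → 4 5 6 7 8 9 11 12 13 16 14 18 17
arr[mid]=12=12: mid=8
arr[mid]=13>12: swap arr[8],arr[8]; hi=7 → 4 5 6 7 8 9 11 12 13 16 14 18 17
end: lo=7, hi=7; arr = 4 5 6 7 8 9 11 12 13 16 14 18 17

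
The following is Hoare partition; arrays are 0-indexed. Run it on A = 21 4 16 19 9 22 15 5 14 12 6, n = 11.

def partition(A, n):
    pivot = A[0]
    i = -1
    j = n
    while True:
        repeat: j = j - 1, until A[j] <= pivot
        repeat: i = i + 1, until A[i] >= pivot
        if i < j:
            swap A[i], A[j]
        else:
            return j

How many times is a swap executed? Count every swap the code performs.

2

pivot=21
j stops at 10 (6), i stops at 0 (21); swap ⇒ 6 4 16 19 9 22 15 5 14 12 21
j stops at 9 (12), i stops at 5 (22); swap ⇒ 6 4 16 19 9 12 15 5 14 22 21
j stops at 8, i stops at 9; i≥j ⇒ return 8. A=6 4 16 19 9 12 15 5 14 22 21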